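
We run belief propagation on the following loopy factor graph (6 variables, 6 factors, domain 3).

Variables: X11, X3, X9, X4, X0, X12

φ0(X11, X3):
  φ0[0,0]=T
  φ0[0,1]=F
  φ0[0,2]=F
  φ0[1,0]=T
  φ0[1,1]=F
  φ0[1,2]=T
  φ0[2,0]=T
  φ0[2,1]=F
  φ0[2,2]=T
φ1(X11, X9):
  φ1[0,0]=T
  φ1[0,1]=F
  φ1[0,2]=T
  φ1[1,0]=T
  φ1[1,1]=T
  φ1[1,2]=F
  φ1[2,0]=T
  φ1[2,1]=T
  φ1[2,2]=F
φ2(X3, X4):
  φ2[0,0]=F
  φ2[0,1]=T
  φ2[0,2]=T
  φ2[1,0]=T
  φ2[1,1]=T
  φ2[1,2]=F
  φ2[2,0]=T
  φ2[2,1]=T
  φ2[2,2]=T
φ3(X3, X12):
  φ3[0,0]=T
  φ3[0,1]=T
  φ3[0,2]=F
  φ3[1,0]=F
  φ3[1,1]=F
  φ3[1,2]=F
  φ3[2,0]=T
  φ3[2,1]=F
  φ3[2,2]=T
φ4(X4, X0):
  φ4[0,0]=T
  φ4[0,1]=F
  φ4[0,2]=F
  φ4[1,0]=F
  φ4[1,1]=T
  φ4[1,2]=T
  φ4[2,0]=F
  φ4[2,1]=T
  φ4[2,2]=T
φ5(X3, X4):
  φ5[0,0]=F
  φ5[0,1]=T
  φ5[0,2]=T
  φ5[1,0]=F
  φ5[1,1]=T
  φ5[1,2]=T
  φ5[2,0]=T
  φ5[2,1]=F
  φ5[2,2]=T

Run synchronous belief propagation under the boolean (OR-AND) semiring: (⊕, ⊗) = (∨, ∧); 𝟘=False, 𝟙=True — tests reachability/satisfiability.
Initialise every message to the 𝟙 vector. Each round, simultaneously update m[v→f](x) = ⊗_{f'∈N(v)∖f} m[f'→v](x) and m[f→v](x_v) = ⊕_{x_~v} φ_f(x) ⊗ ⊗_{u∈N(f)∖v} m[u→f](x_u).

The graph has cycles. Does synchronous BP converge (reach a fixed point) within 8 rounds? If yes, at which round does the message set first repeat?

CONVERGED at round 3

init: all messages = 𝟙 over 3 values
r1 m[φ0→X11] = [T, T, T]
r1 m[φ0→X3] = [T, F, T]
r1 m[φ1→X11] = [T, T, T]
r1 m[φ1→X9] = [T, T, T]
r1 m[φ2→X3] = [T, T, T]
r1 m[φ2→X4] = [T, T, T]
r1 m[φ3→X3] = [T, F, T]
r1 m[φ3→X12] = [T, T, T]
r1 m[φ4→X4] = [T, T, T]
r1 m[φ4→X0] = [T, T, T]
r1 m[φ5→X3] = [T, T, T]
r1 m[φ5→X4] = [T, T, T]
r1 m[X11→φ0] = [T, T, T]
r1 m[X11→φ1] = [T, T, T]
r1 m[X3→φ0] = [T, T, T]
r1 m[X3→φ2] = [T, T, T]
r1 m[X3→φ3] = [T, T, T]
r1 m[X3→φ5] = [T, T, T]
r1 m[X9→φ1] = [T, T, T]
r1 m[X4→φ2] = [T, T, T]
r1 m[X4→φ4] = [T, T, T]
r1 m[X4→φ5] = [T, T, T]
r1 m[X0→φ4] = [T, T, T]
r1 m[X12→φ3] = [T, T, T]
r2 m[φ0→X11] = [T, T, T]
r2 m[φ0→X3] = [T, F, T]
r2 m[φ1→X11] = [T, T, T]
r2 m[φ1→X9] = [T, T, T]
r2 m[φ2→X3] = [T, T, T]
r2 m[φ2→X4] = [T, T, T]
r2 m[φ3→X3] = [T, F, T]
r2 m[φ3→X12] = [T, T, T]
r2 m[φ4→X4] = [T, T, T]
r2 m[φ4→X0] = [T, T, T]
r2 m[φ5→X3] = [T, T, T]
r2 m[φ5→X4] = [T, T, T]
r2 m[X11→φ0] = [T, T, T]
r2 m[X11→φ1] = [T, T, T]
r2 m[X3→φ0] = [T, F, T]
r2 m[X3→φ2] = [T, F, T]
r2 m[X3→φ3] = [T, F, T]
r2 m[X3→φ5] = [T, F, T]
r2 m[X9→φ1] = [T, T, T]
r2 m[X4→φ2] = [T, T, T]
r2 m[X4→φ4] = [T, T, T]
r2 m[X4→φ5] = [T, T, T]
r2 m[X0→φ4] = [T, T, T]
r2 m[X12→φ3] = [T, T, T]
r3 m[φ0→X11] = [T, T, T]
r3 m[φ0→X3] = [T, F, T]
r3 m[φ1→X11] = [T, T, T]
r3 m[φ1→X9] = [T, T, T]
r3 m[φ2→X3] = [T, T, T]
r3 m[φ2→X4] = [T, T, T]
r3 m[φ3→X3] = [T, F, T]
r3 m[φ3→X12] = [T, T, T]
r3 m[φ4→X4] = [T, T, T]
r3 m[φ4→X0] = [T, T, T]
r3 m[φ5→X3] = [T, T, T]
r3 m[φ5→X4] = [T, T, T]
r3 m[X11→φ0] = [T, T, T]
r3 m[X11→φ1] = [T, T, T]
r3 m[X3→φ0] = [T, F, T]
r3 m[X3→φ2] = [T, F, T]
r3 m[X3→φ3] = [T, F, T]
r3 m[X3→φ5] = [T, F, T]
r3 m[X9→φ1] = [T, T, T]
r3 m[X4→φ2] = [T, T, T]
r3 m[X4→φ4] = [T, T, T]
r3 m[X4→φ5] = [T, T, T]
r3 m[X0→φ4] = [T, T, T]
r3 m[X12→φ3] = [T, T, T]
fixed point reached at round 3
messages reach a fixed point at round 3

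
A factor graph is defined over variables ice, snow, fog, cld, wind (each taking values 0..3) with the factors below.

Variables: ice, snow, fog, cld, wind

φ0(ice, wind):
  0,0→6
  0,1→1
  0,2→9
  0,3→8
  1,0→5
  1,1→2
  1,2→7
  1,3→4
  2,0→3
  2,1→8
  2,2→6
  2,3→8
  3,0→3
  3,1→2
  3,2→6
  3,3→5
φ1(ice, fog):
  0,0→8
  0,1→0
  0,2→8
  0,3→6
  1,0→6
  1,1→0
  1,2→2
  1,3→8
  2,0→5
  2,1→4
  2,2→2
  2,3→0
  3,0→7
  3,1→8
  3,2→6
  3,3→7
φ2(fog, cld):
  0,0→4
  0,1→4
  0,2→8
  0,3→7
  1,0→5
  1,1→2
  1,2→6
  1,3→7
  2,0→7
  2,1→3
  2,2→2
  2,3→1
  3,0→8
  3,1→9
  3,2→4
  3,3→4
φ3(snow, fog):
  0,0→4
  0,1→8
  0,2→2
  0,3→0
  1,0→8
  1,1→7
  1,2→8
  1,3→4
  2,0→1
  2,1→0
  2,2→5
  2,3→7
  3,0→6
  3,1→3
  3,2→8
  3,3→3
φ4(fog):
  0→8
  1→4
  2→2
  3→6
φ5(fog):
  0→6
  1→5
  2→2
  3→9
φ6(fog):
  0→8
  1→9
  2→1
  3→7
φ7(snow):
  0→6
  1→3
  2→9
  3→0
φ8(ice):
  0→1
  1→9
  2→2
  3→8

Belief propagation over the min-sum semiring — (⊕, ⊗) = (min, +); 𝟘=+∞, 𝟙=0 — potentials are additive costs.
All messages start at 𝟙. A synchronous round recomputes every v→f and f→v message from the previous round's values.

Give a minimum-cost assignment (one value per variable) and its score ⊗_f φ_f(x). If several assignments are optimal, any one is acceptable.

assignment: (ice=2, snow=0, fog=2, cld=3, wind=0); score = 21

init: all messages = 𝟙 over 4 values
r1 m[φ0→ice] = [1, 2, 3, 2]
r1 m[φ0→wind] = [3, 1, 6, 4]
r1 m[φ1→ice] = [0, 0, 0, 6]
r1 m[φ1→fog] = [5, 0, 2, 0]
r1 m[φ2→fog] = [4, 2, 1, 4]
r1 m[φ2→cld] = [4, 2, 2, 1]
r1 m[φ3→snow] = [0, 4, 0, 3]
r1 m[φ3→fog] = [1, 0, 2, 0]
r1 m[φ4→fog] = [8, 4, 2, 6]
r1 m[φ5→fog] = [6, 5, 2, 9]
r1 m[φ6→fog] = [8, 9, 1, 7]
r1 m[φ7→snow] = [6, 3, 9, 0]
r1 m[φ8→ice] = [1, 9, 2, 8]
r1 m[ice→φ0] = [0, 0, 0, 0]
r1 m[ice→φ1] = [0, 0, 0, 0]
r1 m[ice→φ8] = [0, 0, 0, 0]
r1 m[snow→φ3] = [0, 0, 0, 0]
r1 m[snow→φ7] = [0, 0, 0, 0]
r1 m[fog→φ1] = [0, 0, 0, 0]
r1 m[fog→φ2] = [0, 0, 0, 0]
r1 m[fog→φ3] = [0, 0, 0, 0]
r1 m[fog→φ4] = [0, 0, 0, 0]
r1 m[fog→φ5] = [0, 0, 0, 0]
r1 m[fog→φ6] = [0, 0, 0, 0]
r1 m[cld→φ2] = [0, 0, 0, 0]
r1 m[wind→φ0] = [0, 0, 0, 0]
r2 m[φ0→ice] = [1, 2, 3, 2]
r2 m[φ0→wind] = [3, 1, 6, 4]
r2 m[φ1→ice] = [0, 0, 0, 6]
r2 m[φ1→fog] = [5, 0, 2, 0]
r2 m[φ2→fog] = [4, 2, 1, 4]
r2 m[φ2→cld] = [4, 2, 2, 1]
r2 m[φ3→snow] = [0, 4, 0, 3]
r2 m[φ3→fog] = [1, 0, 2, 0]
r2 m[φ4→fog] = [8, 4, 2, 6]
r2 m[φ5→fog] = [6, 5, 2, 9]
r2 m[φ6→fog] = [8, 9, 1, 7]
r2 m[φ7→snow] = [6, 3, 9, 0]
r2 m[φ8→ice] = [1, 9, 2, 8]
r2 m[ice→φ0] = [1, 9, 2, 14]
r2 m[ice→φ1] = [2, 11, 5, 10]
r2 m[ice→φ8] = [1, 2, 3, 8]
r2 m[snow→φ3] = [6, 3, 9, 0]
r2 m[snow→φ7] = [0, 4, 0, 3]
r2 m[fog→φ1] = [27, 20, 8, 26]
r2 m[fog→φ2] = [28, 18, 9, 22]
r2 m[fog→φ3] = [31, 20, 8, 26]
r2 m[fog→φ4] = [24, 16, 8, 20]
r2 m[fog→φ5] = [26, 15, 8, 17]
r2 m[fog→φ6] = [24, 11, 9, 19]
r2 m[cld→φ2] = [0, 0, 0, 0]
r2 m[wind→φ0] = [0, 0, 0, 0]
r3 m[φ0→ice] = [1, 2, 3, 2]
r3 m[φ0→wind] = [5, 2, 8, 9]
r3 m[φ1→ice] = [16, 10, 10, 14]
r3 m[φ1→fog] = [10, 2, 7, 5]
r3 m[φ2→fog] = [4, 2, 1, 4]
r3 m[φ2→cld] = [16, 12, 11, 10]
r3 m[φ3→snow] = [10, 16, 13, 16]
r3 m[φ3→fog] = [6, 3, 8, 3]
r3 m[φ4→fog] = [8, 4, 2, 6]
r3 m[φ5→fog] = [6, 5, 2, 9]
r3 m[φ6→fog] = [8, 9, 1, 7]
r3 m[φ7→snow] = [6, 3, 9, 0]
r3 m[φ8→ice] = [1, 9, 2, 8]
r3 m[ice→φ0] = [1, 9, 2, 14]
r3 m[ice→φ1] = [2, 11, 5, 10]
r3 m[ice→φ8] = [1, 2, 3, 8]
r3 m[snow→φ3] = [6, 3, 9, 0]
r3 m[snow→φ7] = [0, 4, 0, 3]
r3 m[fog→φ1] = [27, 20, 8, 26]
r3 m[fog→φ2] = [28, 18, 9, 22]
r3 m[fog→φ3] = [31, 20, 8, 26]
r3 m[fog→φ4] = [24, 16, 8, 20]
r3 m[fog→φ5] = [26, 15, 8, 17]
r3 m[fog→φ6] = [24, 11, 9, 19]
r3 m[cld→φ2] = [0, 0, 0, 0]
r3 m[wind→φ0] = [0, 0, 0, 0]
r4 m[φ0→ice] = [1, 2, 3, 2]
r4 m[φ0→wind] = [5, 2, 8, 9]
r4 m[φ1→ice] = [16, 10, 10, 14]
r4 m[φ1→fog] = [10, 2, 7, 5]
r4 m[φ2→fog] = [4, 2, 1, 4]
r4 m[φ2→cld] = [16, 12, 11, 10]
r4 m[φ3→snow] = [10, 16, 13, 16]
r4 m[φ3→fog] = [6, 3, 8, 3]
r4 m[φ4→fog] = [8, 4, 2, 6]
r4 m[φ5→fog] = [6, 5, 2, 9]
r4 m[φ6→fog] = [8, 9, 1, 7]
r4 m[φ7→snow] = [6, 3, 9, 0]
r4 m[φ8→ice] = [1, 9, 2, 8]
r4 m[ice→φ0] = [17, 19, 12, 22]
r4 m[ice→φ1] = [2, 11, 5, 10]
r4 m[ice→φ8] = [17, 12, 13, 16]
r4 m[snow→φ3] = [6, 3, 9, 0]
r4 m[snow→φ7] = [10, 16, 13, 16]
r4 m[fog→φ1] = [32, 23, 14, 29]
r4 m[fog→φ2] = [38, 23, 20, 30]
r4 m[fog→φ3] = [36, 22, 13, 31]
r4 m[fog→φ4] = [34, 21, 19, 28]
r4 m[fog→φ5] = [36, 20, 19, 25]
r4 m[fog→φ6] = [34, 16, 20, 27]
r4 m[cld→φ2] = [0, 0, 0, 0]
r4 m[wind→φ0] = [0, 0, 0, 0]
r5 m[φ0→ice] = [1, 2, 3, 2]
r5 m[φ0→wind] = [15, 18, 18, 20]
r5 m[φ1→ice] = [22, 16, 16, 20]
r5 m[φ1→fog] = [10, 2, 7, 5]
r5 m[φ2→fog] = [4, 2, 1, 4]
r5 m[φ2→cld] = [27, 23, 22, 21]
r5 m[φ3→snow] = [15, 21, 18, 21]
r5 m[φ3→fog] = [6, 3, 8, 3]
r5 m[φ4→fog] = [8, 4, 2, 6]
r5 m[φ5→fog] = [6, 5, 2, 9]
r5 m[φ6→fog] = [8, 9, 1, 7]
r5 m[φ7→snow] = [6, 3, 9, 0]
r5 m[φ8→ice] = [1, 9, 2, 8]
r5 m[ice→φ0] = [17, 19, 12, 22]
r5 m[ice→φ1] = [2, 11, 5, 10]
r5 m[ice→φ8] = [17, 12, 13, 16]
r5 m[snow→φ3] = [6, 3, 9, 0]
r5 m[snow→φ7] = [10, 16, 13, 16]
r5 m[fog→φ1] = [32, 23, 14, 29]
r5 m[fog→φ2] = [38, 23, 20, 30]
r5 m[fog→φ3] = [36, 22, 13, 31]
r5 m[fog→φ4] = [34, 21, 19, 28]
r5 m[fog→φ5] = [36, 20, 19, 25]
r5 m[fog→φ6] = [34, 16, 20, 27]
r5 m[cld→φ2] = [0, 0, 0, 0]
r5 m[wind→φ0] = [0, 0, 0, 0]
r6 m[φ0→ice] = [1, 2, 3, 2]
r6 m[φ0→wind] = [15, 18, 18, 20]
r6 m[φ1→ice] = [22, 16, 16, 20]
r6 m[φ1→fog] = [10, 2, 7, 5]
r6 m[φ2→fog] = [4, 2, 1, 4]
r6 m[φ2→cld] = [27, 23, 22, 21]
r6 m[φ3→snow] = [15, 21, 18, 21]
r6 m[φ3→fog] = [6, 3, 8, 3]
r6 m[φ4→fog] = [8, 4, 2, 6]
r6 m[φ5→fog] = [6, 5, 2, 9]
r6 m[φ6→fog] = [8, 9, 1, 7]
r6 m[φ7→snow] = [6, 3, 9, 0]
r6 m[φ8→ice] = [1, 9, 2, 8]
r6 m[ice→φ0] = [23, 25, 18, 28]
r6 m[ice→φ1] = [2, 11, 5, 10]
r6 m[ice→φ8] = [23, 18, 19, 22]
r6 m[snow→φ3] = [6, 3, 9, 0]
r6 m[snow→φ7] = [15, 21, 18, 21]
r6 m[fog→φ1] = [32, 23, 14, 29]
r6 m[fog→φ2] = [38, 23, 20, 30]
r6 m[fog→φ3] = [36, 22, 13, 31]
r6 m[fog→φ4] = [34, 21, 19, 28]
r6 m[fog→φ5] = [36, 20, 19, 25]
r6 m[fog→φ6] = [34, 16, 20, 27]
r6 m[cld→φ2] = [0, 0, 0, 0]
r6 m[wind→φ0] = [0, 0, 0, 0]
r7 m[φ0→ice] = [1, 2, 3, 2]
r7 m[φ0→wind] = [21, 24, 24, 26]
r7 m[φ1→ice] = [22, 16, 16, 20]
r7 m[φ1→fog] = [10, 2, 7, 5]
r7 m[φ2→fog] = [4, 2, 1, 4]
r7 m[φ2→cld] = [27, 23, 22, 21]
r7 m[φ3→snow] = [15, 21, 18, 21]
r7 m[φ3→fog] = [6, 3, 8, 3]
r7 m[φ4→fog] = [8, 4, 2, 6]
r7 m[φ5→fog] = [6, 5, 2, 9]
r7 m[φ6→fog] = [8, 9, 1, 7]
r7 m[φ7→snow] = [6, 3, 9, 0]
r7 m[φ8→ice] = [1, 9, 2, 8]
r7 m[ice→φ0] = [23, 25, 18, 28]
r7 m[ice→φ1] = [2, 11, 5, 10]
r7 m[ice→φ8] = [23, 18, 19, 22]
r7 m[snow→φ3] = [6, 3, 9, 0]
r7 m[snow→φ7] = [15, 21, 18, 21]
r7 m[fog→φ1] = [32, 23, 14, 29]
r7 m[fog→φ2] = [38, 23, 20, 30]
r7 m[fog→φ3] = [36, 22, 13, 31]
r7 m[fog→φ4] = [34, 21, 19, 28]
r7 m[fog→φ5] = [36, 20, 19, 25]
r7 m[fog→φ6] = [34, 16, 20, 27]
r7 m[cld→φ2] = [0, 0, 0, 0]
r7 m[wind→φ0] = [0, 0, 0, 0]
r8 m[φ0→ice] = [1, 2, 3, 2]
r8 m[φ0→wind] = [21, 24, 24, 26]
r8 m[φ1→ice] = [22, 16, 16, 20]
r8 m[φ1→fog] = [10, 2, 7, 5]
r8 m[φ2→fog] = [4, 2, 1, 4]
r8 m[φ2→cld] = [27, 23, 22, 21]
r8 m[φ3→snow] = [15, 21, 18, 21]
r8 m[φ3→fog] = [6, 3, 8, 3]
r8 m[φ4→fog] = [8, 4, 2, 6]
r8 m[φ5→fog] = [6, 5, 2, 9]
r8 m[φ6→fog] = [8, 9, 1, 7]
r8 m[φ7→snow] = [6, 3, 9, 0]
r8 m[φ8→ice] = [1, 9, 2, 8]
r8 m[ice→φ0] = [23, 25, 18, 28]
r8 m[ice→φ1] = [2, 11, 5, 10]
r8 m[ice→φ8] = [23, 18, 19, 22]
r8 m[snow→φ3] = [6, 3, 9, 0]
r8 m[snow→φ7] = [15, 21, 18, 21]
r8 m[fog→φ1] = [32, 23, 14, 29]
r8 m[fog→φ2] = [38, 23, 20, 30]
r8 m[fog→φ3] = [36, 22, 13, 31]
r8 m[fog→φ4] = [34, 21, 19, 28]
r8 m[fog→φ5] = [36, 20, 19, 25]
r8 m[fog→φ6] = [34, 16, 20, 27]
r8 m[cld→φ2] = [0, 0, 0, 0]
r8 m[wind→φ0] = [0, 0, 0, 0]
fixed point reached at round 8
traceback from ice: (ice=2, snow=0, fog=2, cld=3, wind=0), score=21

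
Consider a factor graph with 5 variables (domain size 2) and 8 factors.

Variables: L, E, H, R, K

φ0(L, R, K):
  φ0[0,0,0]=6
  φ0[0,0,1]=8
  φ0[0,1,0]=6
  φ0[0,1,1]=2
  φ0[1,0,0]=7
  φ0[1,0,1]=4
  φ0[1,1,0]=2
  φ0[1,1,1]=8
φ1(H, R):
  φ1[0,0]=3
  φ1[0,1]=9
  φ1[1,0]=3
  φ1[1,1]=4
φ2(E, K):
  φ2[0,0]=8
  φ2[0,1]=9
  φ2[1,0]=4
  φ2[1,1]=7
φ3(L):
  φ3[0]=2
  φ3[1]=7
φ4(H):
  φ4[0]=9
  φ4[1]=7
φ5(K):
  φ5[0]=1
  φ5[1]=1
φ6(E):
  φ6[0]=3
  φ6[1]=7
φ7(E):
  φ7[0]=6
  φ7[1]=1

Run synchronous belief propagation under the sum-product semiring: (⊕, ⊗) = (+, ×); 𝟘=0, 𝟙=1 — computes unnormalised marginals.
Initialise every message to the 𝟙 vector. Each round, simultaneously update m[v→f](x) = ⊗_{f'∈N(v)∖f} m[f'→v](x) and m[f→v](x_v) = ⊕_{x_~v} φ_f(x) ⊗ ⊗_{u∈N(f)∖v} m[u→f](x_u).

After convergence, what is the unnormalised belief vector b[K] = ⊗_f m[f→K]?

b[K] = [991064, 1825572]

init: all messages = 𝟙 over 2 values
r1 m[φ0→L] = [22, 21]
r1 m[φ0→R] = [25, 18]
r1 m[φ0→K] = [21, 22]
r1 m[φ1→H] = [12, 7]
r1 m[φ1→R] = [6, 13]
r1 m[φ2→E] = [17, 11]
r1 m[φ2→K] = [12, 16]
r1 m[φ3→L] = [2, 7]
r1 m[φ4→H] = [9, 7]
r1 m[φ5→K] = [1, 1]
r1 m[φ6→E] = [3, 7]
r1 m[φ7→E] = [6, 1]
r1 m[L→φ0] = [1, 1]
r1 m[L→φ3] = [1, 1]
r1 m[E→φ2] = [1, 1]
r1 m[E→φ6] = [1, 1]
r1 m[E→φ7] = [1, 1]
r1 m[H→φ1] = [1, 1]
r1 m[H→φ4] = [1, 1]
r1 m[R→φ0] = [1, 1]
r1 m[R→φ1] = [1, 1]
r1 m[K→φ0] = [1, 1]
r1 m[K→φ2] = [1, 1]
r1 m[K→φ5] = [1, 1]
r2 m[φ0→L] = [22, 21]
r2 m[φ0→R] = [25, 18]
r2 m[φ0→K] = [21, 22]
r2 m[φ1→H] = [12, 7]
r2 m[φ1→R] = [6, 13]
r2 m[φ2→E] = [17, 11]
r2 m[φ2→K] = [12, 16]
r2 m[φ3→L] = [2, 7]
r2 m[φ4→H] = [9, 7]
r2 m[φ5→K] = [1, 1]
r2 m[φ6→E] = [3, 7]
r2 m[φ7→E] = [6, 1]
r2 m[L→φ0] = [2, 7]
r2 m[L→φ3] = [22, 21]
r2 m[E→φ2] = [18, 7]
r2 m[E→φ6] = [102, 11]
r2 m[E→φ7] = [51, 77]
r2 m[H→φ1] = [9, 7]
r2 m[H→φ4] = [12, 7]
r2 m[R→φ0] = [6, 13]
r2 m[R→φ1] = [25, 18]
r2 m[K→φ0] = [12, 16]
r2 m[K→φ2] = [21, 22]
r2 m[K→φ5] = [252, 352]
r3 m[φ0→L] = [2552, 2864]
r3 m[φ0→R] = [1436, 1272]
r3 m[φ0→K] = [704, 1044]
r3 m[φ1→H] = [237, 147]
r3 m[φ1→R] = [48, 109]
r3 m[φ2→E] = [366, 238]
r3 m[φ2→K] = [172, 211]
r3 m[φ3→L] = [2, 7]
r3 m[φ4→H] = [9, 7]
r3 m[φ5→K] = [1, 1]
r3 m[φ6→E] = [3, 7]
r3 m[φ7→E] = [6, 1]
r3 m[L→φ0] = [2, 7]
r3 m[L→φ3] = [22, 21]
r3 m[E→φ2] = [18, 7]
r3 m[E→φ6] = [102, 11]
r3 m[E→φ7] = [51, 77]
r3 m[H→φ1] = [9, 7]
r3 m[H→φ4] = [12, 7]
r3 m[R→φ0] = [6, 13]
r3 m[R→φ1] = [25, 18]
r3 m[K→φ0] = [12, 16]
r3 m[K→φ2] = [21, 22]
r3 m[K→φ5] = [252, 352]
r4 m[φ0→L] = [2552, 2864]
r4 m[φ0→R] = [1436, 1272]
r4 m[φ0→K] = [704, 1044]
r4 m[φ1→H] = [237, 147]
r4 m[φ1→R] = [48, 109]
r4 m[φ2→E] = [366, 238]
r4 m[φ2→K] = [172, 211]
r4 m[φ3→L] = [2, 7]
r4 m[φ4→H] = [9, 7]
r4 m[φ5→K] = [1, 1]
r4 m[φ6→E] = [3, 7]
r4 m[φ7→E] = [6, 1]
r4 m[L→φ0] = [2, 7]
r4 m[L→φ3] = [2552, 2864]
r4 m[E→φ2] = [18, 7]
r4 m[E→φ6] = [2196, 238]
r4 m[E→φ7] = [1098, 1666]
r4 m[H→φ1] = [9, 7]
r4 m[H→φ4] = [237, 147]
r4 m[R→φ0] = [48, 109]
r4 m[R→φ1] = [1436, 1272]
r4 m[K→φ0] = [172, 211]
r4 m[K→φ2] = [704, 1044]
r4 m[K→φ5] = [121088, 220284]
r5 m[φ0→L] = [289046, 319792]
r5 m[φ0→R] = [19776, 17132]
r5 m[φ0→K] = [5762, 8652]
r5 m[φ1→H] = [15756, 9396]
r5 m[φ1→R] = [48, 109]
r5 m[φ2→E] = [15028, 10124]
r5 m[φ2→K] = [172, 211]
r5 m[φ3→L] = [2, 7]
r5 m[φ4→H] = [9, 7]
r5 m[φ5→K] = [1, 1]
r5 m[φ6→E] = [3, 7]
r5 m[φ7→E] = [6, 1]
r5 m[L→φ0] = [2, 7]
r5 m[L→φ3] = [2552, 2864]
r5 m[E→φ2] = [18, 7]
r5 m[E→φ6] = [2196, 238]
r5 m[E→φ7] = [1098, 1666]
r5 m[H→φ1] = [9, 7]
r5 m[H→φ4] = [237, 147]
r5 m[R→φ0] = [48, 109]
r5 m[R→φ1] = [1436, 1272]
r5 m[K→φ0] = [172, 211]
r5 m[K→φ2] = [704, 1044]
r5 m[K→φ5] = [121088, 220284]
r6 m[φ0→L] = [289046, 319792]
r6 m[φ0→R] = [19776, 17132]
r6 m[φ0→K] = [5762, 8652]
r6 m[φ1→H] = [15756, 9396]
r6 m[φ1→R] = [48, 109]
r6 m[φ2→E] = [15028, 10124]
r6 m[φ2→K] = [172, 211]
r6 m[φ3→L] = [2, 7]
r6 m[φ4→H] = [9, 7]
r6 m[φ5→K] = [1, 1]
r6 m[φ6→E] = [3, 7]
r6 m[φ7→E] = [6, 1]
r6 m[L→φ0] = [2, 7]
r6 m[L→φ3] = [289046, 319792]
r6 m[E→φ2] = [18, 7]
r6 m[E→φ6] = [90168, 10124]
r6 m[E→φ7] = [45084, 70868]
r6 m[H→φ1] = [9, 7]
r6 m[H→φ4] = [15756, 9396]
r6 m[R→φ0] = [48, 109]
r6 m[R→φ1] = [19776, 17132]
r6 m[K→φ0] = [172, 211]
r6 m[K→φ2] = [5762, 8652]
r6 m[K→φ5] = [991064, 1825572]
r7 m[φ0→L] = [289046, 319792]
r7 m[φ0→R] = [19776, 17132]
r7 m[φ0→K] = [5762, 8652]
r7 m[φ1→H] = [213516, 127856]
r7 m[φ1→R] = [48, 109]
r7 m[φ2→E] = [123964, 83612]
r7 m[φ2→K] = [172, 211]
r7 m[φ3→L] = [2, 7]
r7 m[φ4→H] = [9, 7]
r7 m[φ5→K] = [1, 1]
r7 m[φ6→E] = [3, 7]
r7 m[φ7→E] = [6, 1]
r7 m[L→φ0] = [2, 7]
r7 m[L→φ3] = [289046, 319792]
r7 m[E→φ2] = [18, 7]
r7 m[E→φ6] = [90168, 10124]
r7 m[E→φ7] = [45084, 70868]
r7 m[H→φ1] = [9, 7]
r7 m[H→φ4] = [15756, 9396]
r7 m[R→φ0] = [48, 109]
r7 m[R→φ1] = [19776, 17132]
r7 m[K→φ0] = [172, 211]
r7 m[K→φ2] = [5762, 8652]
r7 m[K→φ5] = [991064, 1825572]
r8 m[φ0→L] = [289046, 319792]
r8 m[φ0→R] = [19776, 17132]
r8 m[φ0→K] = [5762, 8652]
r8 m[φ1→H] = [213516, 127856]
r8 m[φ1→R] = [48, 109]
r8 m[φ2→E] = [123964, 83612]
r8 m[φ2→K] = [172, 211]
r8 m[φ3→L] = [2, 7]
r8 m[φ4→H] = [9, 7]
r8 m[φ5→K] = [1, 1]
r8 m[φ6→E] = [3, 7]
r8 m[φ7→E] = [6, 1]
r8 m[L→φ0] = [2, 7]
r8 m[L→φ3] = [289046, 319792]
r8 m[E→φ2] = [18, 7]
r8 m[E→φ6] = [743784, 83612]
r8 m[E→φ7] = [371892, 585284]
r8 m[H→φ1] = [9, 7]
r8 m[H→φ4] = [213516, 127856]
r8 m[R→φ0] = [48, 109]
r8 m[R→φ1] = [19776, 17132]
r8 m[K→φ0] = [172, 211]
r8 m[K→φ2] = [5762, 8652]
r8 m[K→φ5] = [991064, 1825572]
r9 m[φ0→L] = [289046, 319792]
r9 m[φ0→R] = [19776, 17132]
r9 m[φ0→K] = [5762, 8652]
r9 m[φ1→H] = [213516, 127856]
r9 m[φ1→R] = [48, 109]
r9 m[φ2→E] = [123964, 83612]
r9 m[φ2→K] = [172, 211]
r9 m[φ3→L] = [2, 7]
r9 m[φ4→H] = [9, 7]
r9 m[φ5→K] = [1, 1]
r9 m[φ6→E] = [3, 7]
r9 m[φ7→E] = [6, 1]
r9 m[L→φ0] = [2, 7]
r9 m[L→φ3] = [289046, 319792]
r9 m[E→φ2] = [18, 7]
r9 m[E→φ6] = [743784, 83612]
r9 m[E→φ7] = [371892, 585284]
r9 m[H→φ1] = [9, 7]
r9 m[H→φ4] = [213516, 127856]
r9 m[R→φ0] = [48, 109]
r9 m[R→φ1] = [19776, 17132]
r9 m[K→φ0] = [172, 211]
r9 m[K→φ2] = [5762, 8652]
r9 m[K→φ5] = [991064, 1825572]
fixed point reached at round 9
b[K] = ⊗ incoming = [991064, 1825572]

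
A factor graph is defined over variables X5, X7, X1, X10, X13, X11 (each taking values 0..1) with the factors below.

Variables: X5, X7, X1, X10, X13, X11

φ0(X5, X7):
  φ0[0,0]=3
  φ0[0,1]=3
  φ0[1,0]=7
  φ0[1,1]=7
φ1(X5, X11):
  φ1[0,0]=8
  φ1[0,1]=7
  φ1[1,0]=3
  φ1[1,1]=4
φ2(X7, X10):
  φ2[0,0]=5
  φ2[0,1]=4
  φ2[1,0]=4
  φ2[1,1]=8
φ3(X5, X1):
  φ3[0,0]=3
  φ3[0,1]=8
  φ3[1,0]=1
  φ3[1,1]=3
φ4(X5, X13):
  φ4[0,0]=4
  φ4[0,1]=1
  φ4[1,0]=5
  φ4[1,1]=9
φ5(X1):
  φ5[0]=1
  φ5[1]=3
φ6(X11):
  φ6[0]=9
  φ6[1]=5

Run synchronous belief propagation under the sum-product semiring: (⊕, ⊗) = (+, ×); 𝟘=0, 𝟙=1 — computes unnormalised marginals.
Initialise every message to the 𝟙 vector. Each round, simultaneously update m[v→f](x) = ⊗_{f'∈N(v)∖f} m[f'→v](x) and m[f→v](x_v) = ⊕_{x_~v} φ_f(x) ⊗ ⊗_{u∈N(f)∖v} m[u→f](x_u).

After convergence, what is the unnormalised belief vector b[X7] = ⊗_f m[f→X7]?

init: all messages = 𝟙 over 2 values
r1 m[φ0→X5] = [6, 14]
r1 m[φ0→X7] = [10, 10]
r1 m[φ1→X5] = [15, 7]
r1 m[φ1→X11] = [11, 11]
r1 m[φ2→X7] = [9, 12]
r1 m[φ2→X10] = [9, 12]
r1 m[φ3→X5] = [11, 4]
r1 m[φ3→X1] = [4, 11]
r1 m[φ4→X5] = [5, 14]
r1 m[φ4→X13] = [9, 10]
r1 m[φ5→X1] = [1, 3]
r1 m[φ6→X11] = [9, 5]
r1 m[X5→φ0] = [1, 1]
r1 m[X5→φ1] = [1, 1]
r1 m[X5→φ3] = [1, 1]
r1 m[X5→φ4] = [1, 1]
r1 m[X7→φ0] = [1, 1]
r1 m[X7→φ2] = [1, 1]
r1 m[X1→φ3] = [1, 1]
r1 m[X1→φ5] = [1, 1]
r1 m[X10→φ2] = [1, 1]
r1 m[X13→φ4] = [1, 1]
r1 m[X11→φ1] = [1, 1]
r1 m[X11→φ6] = [1, 1]
r2 m[φ0→X5] = [6, 14]
r2 m[φ0→X7] = [10, 10]
r2 m[φ1→X5] = [15, 7]
r2 m[φ1→X11] = [11, 11]
r2 m[φ2→X7] = [9, 12]
r2 m[φ2→X10] = [9, 12]
r2 m[φ3→X5] = [11, 4]
r2 m[φ3→X1] = [4, 11]
r2 m[φ4→X5] = [5, 14]
r2 m[φ4→X13] = [9, 10]
r2 m[φ5→X1] = [1, 3]
r2 m[φ6→X11] = [9, 5]
r2 m[X5→φ0] = [825, 392]
r2 m[X5→φ1] = [330, 784]
r2 m[X5→φ3] = [450, 1372]
r2 m[X5→φ4] = [990, 392]
r2 m[X7→φ0] = [9, 12]
r2 m[X7→φ2] = [10, 10]
r2 m[X1→φ3] = [1, 3]
r2 m[X1→φ5] = [4, 11]
r2 m[X10→φ2] = [1, 1]
r2 m[X13→φ4] = [1, 1]
r2 m[X11→φ1] = [9, 5]
r2 m[X11→φ6] = [11, 11]
r3 m[φ0→X5] = [63, 147]
r3 m[φ0→X7] = [5219, 5219]
r3 m[φ1→X5] = [107, 47]
r3 m[φ1→X11] = [4992, 5446]
r3 m[φ2→X7] = [9, 12]
r3 m[φ2→X10] = [90, 120]
r3 m[φ3→X5] = [27, 10]
r3 m[φ3→X1] = [2722, 7716]
r3 m[φ4→X5] = [5, 14]
r3 m[φ4→X13] = [5920, 4518]
r3 m[φ5→X1] = [1, 3]
r3 m[φ6→X11] = [9, 5]
r3 m[X5→φ0] = [825, 392]
r3 m[X5→φ1] = [330, 784]
r3 m[X5→φ3] = [450, 1372]
r3 m[X5→φ4] = [990, 392]
r3 m[X7→φ0] = [9, 12]
r3 m[X7→φ2] = [10, 10]
r3 m[X1→φ3] = [1, 3]
r3 m[X1→φ5] = [4, 11]
r3 m[X10→φ2] = [1, 1]
r3 m[X13→φ4] = [1, 1]
r3 m[X11→φ1] = [9, 5]
r3 m[X11→φ6] = [11, 11]
r4 m[φ0→X5] = [63, 147]
r4 m[φ0→X7] = [5219, 5219]
r4 m[φ1→X5] = [107, 47]
r4 m[φ1→X11] = [4992, 5446]
r4 m[φ2→X7] = [9, 12]
r4 m[φ2→X10] = [90, 120]
r4 m[φ3→X5] = [27, 10]
r4 m[φ3→X1] = [2722, 7716]
r4 m[φ4→X5] = [5, 14]
r4 m[φ4→X13] = [5920, 4518]
r4 m[φ5→X1] = [1, 3]
r4 m[φ6→X11] = [9, 5]
r4 m[X5→φ0] = [14445, 6580]
r4 m[X5→φ1] = [8505, 20580]
r4 m[X5→φ3] = [33705, 96726]
r4 m[X5→φ4] = [182007, 69090]
r4 m[X7→φ0] = [9, 12]
r4 m[X7→φ2] = [5219, 5219]
r4 m[X1→φ3] = [1, 3]
r4 m[X1→φ5] = [2722, 7716]
r4 m[X10→φ2] = [1, 1]
r4 m[X13→φ4] = [1, 1]
r4 m[X11→φ1] = [9, 5]
r4 m[X11→φ6] = [4992, 5446]
r5 m[φ0→X5] = [63, 147]
r5 m[φ0→X7] = [89395, 89395]
r5 m[φ1→X5] = [107, 47]
r5 m[φ1→X11] = [129780, 141855]
r5 m[φ2→X7] = [9, 12]
r5 m[φ2→X10] = [46971, 62628]
r5 m[φ3→X5] = [27, 10]
r5 m[φ3→X1] = [197841, 559818]
r5 m[φ4→X5] = [5, 14]
r5 m[φ4→X13] = [1073478, 803817]
r5 m[φ5→X1] = [1, 3]
r5 m[φ6→X11] = [9, 5]
r5 m[X5→φ0] = [14445, 6580]
r5 m[X5→φ1] = [8505, 20580]
r5 m[X5→φ3] = [33705, 96726]
r5 m[X5→φ4] = [182007, 69090]
r5 m[X7→φ0] = [9, 12]
r5 m[X7→φ2] = [5219, 5219]
r5 m[X1→φ3] = [1, 3]
r5 m[X1→φ5] = [2722, 7716]
r5 m[X10→φ2] = [1, 1]
r5 m[X13→φ4] = [1, 1]
r5 m[X11→φ1] = [9, 5]
r5 m[X11→φ6] = [4992, 5446]
r6 m[φ0→X5] = [63, 147]
r6 m[φ0→X7] = [89395, 89395]
r6 m[φ1→X5] = [107, 47]
r6 m[φ1→X11] = [129780, 141855]
r6 m[φ2→X7] = [9, 12]
r6 m[φ2→X10] = [46971, 62628]
r6 m[φ3→X5] = [27, 10]
r6 m[φ3→X1] = [197841, 559818]
r6 m[φ4→X5] = [5, 14]
r6 m[φ4→X13] = [1073478, 803817]
r6 m[φ5→X1] = [1, 3]
r6 m[φ6→X11] = [9, 5]
r6 m[X5→φ0] = [14445, 6580]
r6 m[X5→φ1] = [8505, 20580]
r6 m[X5→φ3] = [33705, 96726]
r6 m[X5→φ4] = [182007, 69090]
r6 m[X7→φ0] = [9, 12]
r6 m[X7→φ2] = [89395, 89395]
r6 m[X1→φ3] = [1, 3]
r6 m[X1→φ5] = [197841, 559818]
r6 m[X10→φ2] = [1, 1]
r6 m[X13→φ4] = [1, 1]
r6 m[X11→φ1] = [9, 5]
r6 m[X11→φ6] = [129780, 141855]
r7 m[φ0→X5] = [63, 147]
r7 m[φ0→X7] = [89395, 89395]
r7 m[φ1→X5] = [107, 47]
r7 m[φ1→X11] = [129780, 141855]
r7 m[φ2→X7] = [9, 12]
r7 m[φ2→X10] = [804555, 1072740]
r7 m[φ3→X5] = [27, 10]
r7 m[φ3→X1] = [197841, 559818]
r7 m[φ4→X5] = [5, 14]
r7 m[φ4→X13] = [1073478, 803817]
r7 m[φ5→X1] = [1, 3]
r7 m[φ6→X11] = [9, 5]
r7 m[X5→φ0] = [14445, 6580]
r7 m[X5→φ1] = [8505, 20580]
r7 m[X5→φ3] = [33705, 96726]
r7 m[X5→φ4] = [182007, 69090]
r7 m[X7→φ0] = [9, 12]
r7 m[X7→φ2] = [89395, 89395]
r7 m[X1→φ3] = [1, 3]
r7 m[X1→φ5] = [197841, 559818]
r7 m[X10→φ2] = [1, 1]
r7 m[X13→φ4] = [1, 1]
r7 m[X11→φ1] = [9, 5]
r7 m[X11→φ6] = [129780, 141855]
r8 m[φ0→X5] = [63, 147]
r8 m[φ0→X7] = [89395, 89395]
r8 m[φ1→X5] = [107, 47]
r8 m[φ1→X11] = [129780, 141855]
r8 m[φ2→X7] = [9, 12]
r8 m[φ2→X10] = [804555, 1072740]
r8 m[φ3→X5] = [27, 10]
r8 m[φ3→X1] = [197841, 559818]
r8 m[φ4→X5] = [5, 14]
r8 m[φ4→X13] = [1073478, 803817]
r8 m[φ5→X1] = [1, 3]
r8 m[φ6→X11] = [9, 5]
r8 m[X5→φ0] = [14445, 6580]
r8 m[X5→φ1] = [8505, 20580]
r8 m[X5→φ3] = [33705, 96726]
r8 m[X5→φ4] = [182007, 69090]
r8 m[X7→φ0] = [9, 12]
r8 m[X7→φ2] = [89395, 89395]
r8 m[X1→φ3] = [1, 3]
r8 m[X1→φ5] = [197841, 559818]
r8 m[X10→φ2] = [1, 1]
r8 m[X13→φ4] = [1, 1]
r8 m[X11→φ1] = [9, 5]
r8 m[X11→φ6] = [129780, 141855]
fixed point reached at round 8
b[X7] = ⊗ incoming = [804555, 1072740]

b[X7] = [804555, 1072740]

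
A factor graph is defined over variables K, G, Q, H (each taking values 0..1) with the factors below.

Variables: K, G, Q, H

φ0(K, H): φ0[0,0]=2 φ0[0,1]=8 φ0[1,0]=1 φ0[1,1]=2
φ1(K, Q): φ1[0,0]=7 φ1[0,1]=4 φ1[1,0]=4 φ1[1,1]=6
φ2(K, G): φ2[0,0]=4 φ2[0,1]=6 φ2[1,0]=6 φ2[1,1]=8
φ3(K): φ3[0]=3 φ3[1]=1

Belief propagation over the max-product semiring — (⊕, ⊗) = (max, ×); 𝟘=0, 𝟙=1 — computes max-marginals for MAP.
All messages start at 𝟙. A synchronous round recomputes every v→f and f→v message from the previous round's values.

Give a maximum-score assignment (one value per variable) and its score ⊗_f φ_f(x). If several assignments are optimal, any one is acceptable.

assignment: (K=0, G=1, Q=0, H=1); score = 1008

init: all messages = 𝟙 over 2 values
r1 m[φ0→K] = [8, 2]
r1 m[φ0→H] = [2, 8]
r1 m[φ1→K] = [7, 6]
r1 m[φ1→Q] = [7, 6]
r1 m[φ2→K] = [6, 8]
r1 m[φ2→G] = [6, 8]
r1 m[φ3→K] = [3, 1]
r1 m[K→φ0] = [1, 1]
r1 m[K→φ1] = [1, 1]
r1 m[K→φ2] = [1, 1]
r1 m[K→φ3] = [1, 1]
r1 m[G→φ2] = [1, 1]
r1 m[Q→φ1] = [1, 1]
r1 m[H→φ0] = [1, 1]
r2 m[φ0→K] = [8, 2]
r2 m[φ0→H] = [2, 8]
r2 m[φ1→K] = [7, 6]
r2 m[φ1→Q] = [7, 6]
r2 m[φ2→K] = [6, 8]
r2 m[φ2→G] = [6, 8]
r2 m[φ3→K] = [3, 1]
r2 m[K→φ0] = [126, 48]
r2 m[K→φ1] = [144, 16]
r2 m[K→φ2] = [168, 12]
r2 m[K→φ3] = [336, 96]
r2 m[G→φ2] = [1, 1]
r2 m[Q→φ1] = [1, 1]
r2 m[H→φ0] = [1, 1]
r3 m[φ0→K] = [8, 2]
r3 m[φ0→H] = [252, 1008]
r3 m[φ1→K] = [7, 6]
r3 m[φ1→Q] = [1008, 576]
r3 m[φ2→K] = [6, 8]
r3 m[φ2→G] = [672, 1008]
r3 m[φ3→K] = [3, 1]
r3 m[K→φ0] = [126, 48]
r3 m[K→φ1] = [144, 16]
r3 m[K→φ2] = [168, 12]
r3 m[K→φ3] = [336, 96]
r3 m[G→φ2] = [1, 1]
r3 m[Q→φ1] = [1, 1]
r3 m[H→φ0] = [1, 1]
r4 m[φ0→K] = [8, 2]
r4 m[φ0→H] = [252, 1008]
r4 m[φ1→K] = [7, 6]
r4 m[φ1→Q] = [1008, 576]
r4 m[φ2→K] = [6, 8]
r4 m[φ2→G] = [672, 1008]
r4 m[φ3→K] = [3, 1]
r4 m[K→φ0] = [126, 48]
r4 m[K→φ1] = [144, 16]
r4 m[K→φ2] = [168, 12]
r4 m[K→φ3] = [336, 96]
r4 m[G→φ2] = [1, 1]
r4 m[Q→φ1] = [1, 1]
r4 m[H→φ0] = [1, 1]
fixed point reached at round 4
traceback from K: (K=0, G=1, Q=0, H=1), score=1008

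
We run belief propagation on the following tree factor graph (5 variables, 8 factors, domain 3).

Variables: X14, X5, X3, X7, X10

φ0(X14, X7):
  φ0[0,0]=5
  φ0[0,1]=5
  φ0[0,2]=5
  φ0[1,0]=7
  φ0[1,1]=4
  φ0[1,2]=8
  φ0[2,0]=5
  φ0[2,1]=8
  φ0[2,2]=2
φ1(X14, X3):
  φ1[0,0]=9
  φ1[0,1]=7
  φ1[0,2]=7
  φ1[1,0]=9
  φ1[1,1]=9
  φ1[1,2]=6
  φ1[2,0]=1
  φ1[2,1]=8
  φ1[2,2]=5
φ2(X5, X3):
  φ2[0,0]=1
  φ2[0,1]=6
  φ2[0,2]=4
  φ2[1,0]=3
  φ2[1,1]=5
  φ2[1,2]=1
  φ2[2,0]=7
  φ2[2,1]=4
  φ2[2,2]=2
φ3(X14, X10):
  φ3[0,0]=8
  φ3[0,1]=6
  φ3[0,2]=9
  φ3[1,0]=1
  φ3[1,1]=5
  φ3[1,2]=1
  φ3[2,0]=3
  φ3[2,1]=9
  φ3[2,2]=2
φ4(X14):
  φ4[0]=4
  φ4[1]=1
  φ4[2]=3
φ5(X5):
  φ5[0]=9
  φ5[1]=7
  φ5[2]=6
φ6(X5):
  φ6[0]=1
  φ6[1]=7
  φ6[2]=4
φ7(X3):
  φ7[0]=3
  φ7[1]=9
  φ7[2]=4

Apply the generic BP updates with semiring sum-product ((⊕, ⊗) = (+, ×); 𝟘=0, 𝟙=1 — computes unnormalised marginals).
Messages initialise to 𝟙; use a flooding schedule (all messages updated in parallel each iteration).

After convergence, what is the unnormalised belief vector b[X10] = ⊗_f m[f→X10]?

b[X10] = [23095845, 30611505, 23894025]

init: all messages = 𝟙 over 3 values
r1 m[φ0→X14] = [15, 19, 15]
r1 m[φ0→X7] = [17, 17, 15]
r1 m[φ1→X14] = [23, 24, 14]
r1 m[φ1→X3] = [19, 24, 18]
r1 m[φ2→X5] = [11, 9, 13]
r1 m[φ2→X3] = [11, 15, 7]
r1 m[φ3→X14] = [23, 7, 14]
r1 m[φ3→X10] = [12, 20, 12]
r1 m[φ4→X14] = [4, 1, 3]
r1 m[φ5→X5] = [9, 7, 6]
r1 m[φ6→X5] = [1, 7, 4]
r1 m[φ7→X3] = [3, 9, 4]
r1 m[X14→φ0] = [1, 1, 1]
r1 m[X14→φ1] = [1, 1, 1]
r1 m[X14→φ3] = [1, 1, 1]
r1 m[X14→φ4] = [1, 1, 1]
r1 m[X5→φ2] = [1, 1, 1]
r1 m[X5→φ5] = [1, 1, 1]
r1 m[X5→φ6] = [1, 1, 1]
r1 m[X3→φ1] = [1, 1, 1]
r1 m[X3→φ2] = [1, 1, 1]
r1 m[X3→φ7] = [1, 1, 1]
r1 m[X7→φ0] = [1, 1, 1]
r1 m[X10→φ3] = [1, 1, 1]
r2 m[φ0→X14] = [15, 19, 15]
r2 m[φ0→X7] = [17, 17, 15]
r2 m[φ1→X14] = [23, 24, 14]
r2 m[φ1→X3] = [19, 24, 18]
r2 m[φ2→X5] = [11, 9, 13]
r2 m[φ2→X3] = [11, 15, 7]
r2 m[φ3→X14] = [23, 7, 14]
r2 m[φ3→X10] = [12, 20, 12]
r2 m[φ4→X14] = [4, 1, 3]
r2 m[φ5→X5] = [9, 7, 6]
r2 m[φ6→X5] = [1, 7, 4]
r2 m[φ7→X3] = [3, 9, 4]
r2 m[X14→φ0] = [2116, 168, 588]
r2 m[X14→φ1] = [1380, 133, 630]
r2 m[X14→φ3] = [1380, 456, 630]
r2 m[X14→φ4] = [7935, 3192, 2940]
r2 m[X5→φ2] = [9, 49, 24]
r2 m[X5→φ5] = [11, 63, 52]
r2 m[X5→φ6] = [99, 63, 78]
r2 m[X3→φ1] = [33, 135, 28]
r2 m[X3→φ2] = [57, 216, 72]
r2 m[X3→φ7] = [209, 360, 126]
r2 m[X7→φ0] = [1, 1, 1]
r2 m[X10→φ3] = [1, 1, 1]
r3 m[φ0→X14] = [15, 19, 15]
r3 m[φ0→X7] = [14696, 15956, 13100]
r3 m[φ1→X14] = [1438, 1680, 1253]
r3 m[φ1→X3] = [14247, 15897, 13608]
r3 m[φ2→X5] = [1641, 1323, 1407]
r3 m[φ2→X3] = [324, 395, 133]
r3 m[φ3→X14] = [23, 7, 14]
r3 m[φ3→X10] = [13386, 16230, 14136]
r3 m[φ4→X14] = [4, 1, 3]
r3 m[φ5→X5] = [9, 7, 6]
r3 m[φ6→X5] = [1, 7, 4]
r3 m[φ7→X3] = [3, 9, 4]
r3 m[X14→φ0] = [2116, 168, 588]
r3 m[X14→φ1] = [1380, 133, 630]
r3 m[X14→φ3] = [1380, 456, 630]
r3 m[X14→φ4] = [7935, 3192, 2940]
r3 m[X5→φ2] = [9, 49, 24]
r3 m[X5→φ5] = [11, 63, 52]
r3 m[X5→φ6] = [99, 63, 78]
r3 m[X3→φ1] = [33, 135, 28]
r3 m[X3→φ2] = [57, 216, 72]
r3 m[X3→φ7] = [209, 360, 126]
r3 m[X7→φ0] = [1, 1, 1]
r3 m[X10→φ3] = [1, 1, 1]
r4 m[φ0→X14] = [15, 19, 15]
r4 m[φ0→X7] = [14696, 15956, 13100]
r4 m[φ1→X14] = [1438, 1680, 1253]
r4 m[φ1→X3] = [14247, 15897, 13608]
r4 m[φ2→X5] = [1641, 1323, 1407]
r4 m[φ2→X3] = [324, 395, 133]
r4 m[φ3→X14] = [23, 7, 14]
r4 m[φ3→X10] = [13386, 16230, 14136]
r4 m[φ4→X14] = [4, 1, 3]
r4 m[φ5→X5] = [9, 7, 6]
r4 m[φ6→X5] = [1, 7, 4]
r4 m[φ7→X3] = [3, 9, 4]
r4 m[X14→φ0] = [132296, 11760, 52626]
r4 m[X14→φ1] = [1380, 133, 630]
r4 m[X14→φ3] = [86280, 31920, 56385]
r4 m[X14→φ4] = [496110, 223440, 263130]
r4 m[X5→φ2] = [9, 49, 24]
r4 m[X5→φ5] = [1641, 9261, 5628]
r4 m[X5→φ6] = [14769, 9261, 8442]
r4 m[X3→φ1] = [972, 3555, 532]
r4 m[X3→φ2] = [42741, 143073, 54432]
r4 m[X3→φ7] = [4616028, 6279315, 1809864]
r4 m[X7→φ0] = [1, 1, 1]
r4 m[X10→φ3] = [1, 1, 1]
r5 m[φ0→X14] = [15, 19, 15]
r5 m[φ0→X7] = [1006930, 1129528, 860812]
r5 m[φ1→X14] = [37357, 43935, 32072]
r5 m[φ1→X3] = [14247, 15897, 13608]
r5 m[φ2→X5] = [1118907, 898020, 980343]
r5 m[φ2→X3] = [324, 395, 133]
r5 m[φ3→X14] = [23, 7, 14]
r5 m[φ3→X10] = [891315, 1184745, 921210]
r5 m[φ4→X14] = [4, 1, 3]
r5 m[φ5→X5] = [9, 7, 6]
r5 m[φ6→X5] = [1, 7, 4]
r5 m[φ7→X3] = [3, 9, 4]
r5 m[X14→φ0] = [132296, 11760, 52626]
r5 m[X14→φ1] = [1380, 133, 630]
r5 m[X14→φ3] = [86280, 31920, 56385]
r5 m[X14→φ4] = [496110, 223440, 263130]
r5 m[X5→φ2] = [9, 49, 24]
r5 m[X5→φ5] = [1641, 9261, 5628]
r5 m[X5→φ6] = [14769, 9261, 8442]
r5 m[X3→φ1] = [972, 3555, 532]
r5 m[X3→φ2] = [42741, 143073, 54432]
r5 m[X3→φ7] = [4616028, 6279315, 1809864]
r5 m[X7→φ0] = [1, 1, 1]
r5 m[X10→φ3] = [1, 1, 1]
r6 m[φ0→X14] = [15, 19, 15]
r6 m[φ0→X7] = [1006930, 1129528, 860812]
r6 m[φ1→X14] = [37357, 43935, 32072]
r6 m[φ1→X3] = [14247, 15897, 13608]
r6 m[φ2→X5] = [1118907, 898020, 980343]
r6 m[φ2→X3] = [324, 395, 133]
r6 m[φ3→X14] = [23, 7, 14]
r6 m[φ3→X10] = [891315, 1184745, 921210]
r6 m[φ4→X14] = [4, 1, 3]
r6 m[φ5→X5] = [9, 7, 6]
r6 m[φ6→X5] = [1, 7, 4]
r6 m[φ7→X3] = [3, 9, 4]
r6 m[X14→φ0] = [3436844, 307545, 1347024]
r6 m[X14→φ1] = [1380, 133, 630]
r6 m[X14→φ3] = [2241420, 834765, 1443240]
r6 m[X14→φ4] = [12888165, 5843355, 6735120]
r6 m[X5→φ2] = [9, 49, 24]
r6 m[X5→φ5] = [1118907, 6286140, 3921372]
r6 m[X5→φ6] = [10070163, 6286140, 5882058]
r6 m[X3→φ1] = [972, 3555, 532]
r6 m[X3→φ2] = [42741, 143073, 54432]
r6 m[X3→φ7] = [4616028, 6279315, 1809864]
r6 m[X7→φ0] = [1, 1, 1]
r6 m[X10→φ3] = [1, 1, 1]
r7 m[φ0→X14] = [15, 19, 15]
r7 m[φ0→X7] = [26072155, 29190592, 22338628]
r7 m[φ1→X14] = [37357, 43935, 32072]
r7 m[φ1→X3] = [14247, 15897, 13608]
r7 m[φ2→X5] = [1118907, 898020, 980343]
r7 m[φ2→X3] = [324, 395, 133]
r7 m[φ3→X14] = [23, 7, 14]
r7 m[φ3→X10] = [23095845, 30611505, 23894025]
r7 m[φ4→X14] = [4, 1, 3]
r7 m[φ5→X5] = [9, 7, 6]
r7 m[φ6→X5] = [1, 7, 4]
r7 m[φ7→X3] = [3, 9, 4]
r7 m[X14→φ0] = [3436844, 307545, 1347024]
r7 m[X14→φ1] = [1380, 133, 630]
r7 m[X14→φ3] = [2241420, 834765, 1443240]
r7 m[X14→φ4] = [12888165, 5843355, 6735120]
r7 m[X5→φ2] = [9, 49, 24]
r7 m[X5→φ5] = [1118907, 6286140, 3921372]
r7 m[X5→φ6] = [10070163, 6286140, 5882058]
r7 m[X3→φ1] = [972, 3555, 532]
r7 m[X3→φ2] = [42741, 143073, 54432]
r7 m[X3→φ7] = [4616028, 6279315, 1809864]
r7 m[X7→φ0] = [1, 1, 1]
r7 m[X10→φ3] = [1, 1, 1]
r8 m[φ0→X14] = [15, 19, 15]
r8 m[φ0→X7] = [26072155, 29190592, 22338628]
r8 m[φ1→X14] = [37357, 43935, 32072]
r8 m[φ1→X3] = [14247, 15897, 13608]
r8 m[φ2→X5] = [1118907, 898020, 980343]
r8 m[φ2→X3] = [324, 395, 133]
r8 m[φ3→X14] = [23, 7, 14]
r8 m[φ3→X10] = [23095845, 30611505, 23894025]
r8 m[φ4→X14] = [4, 1, 3]
r8 m[φ5→X5] = [9, 7, 6]
r8 m[φ6→X5] = [1, 7, 4]
r8 m[φ7→X3] = [3, 9, 4]
r8 m[X14→φ0] = [3436844, 307545, 1347024]
r8 m[X14→φ1] = [1380, 133, 630]
r8 m[X14→φ3] = [2241420, 834765, 1443240]
r8 m[X14→φ4] = [12888165, 5843355, 6735120]
r8 m[X5→φ2] = [9, 49, 24]
r8 m[X5→φ5] = [1118907, 6286140, 3921372]
r8 m[X5→φ6] = [10070163, 6286140, 5882058]
r8 m[X3→φ1] = [972, 3555, 532]
r8 m[X3→φ2] = [42741, 143073, 54432]
r8 m[X3→φ7] = [4616028, 6279315, 1809864]
r8 m[X7→φ0] = [1, 1, 1]
r8 m[X10→φ3] = [1, 1, 1]
fixed point reached at round 8
b[X10] = ⊗ incoming = [23095845, 30611505, 23894025]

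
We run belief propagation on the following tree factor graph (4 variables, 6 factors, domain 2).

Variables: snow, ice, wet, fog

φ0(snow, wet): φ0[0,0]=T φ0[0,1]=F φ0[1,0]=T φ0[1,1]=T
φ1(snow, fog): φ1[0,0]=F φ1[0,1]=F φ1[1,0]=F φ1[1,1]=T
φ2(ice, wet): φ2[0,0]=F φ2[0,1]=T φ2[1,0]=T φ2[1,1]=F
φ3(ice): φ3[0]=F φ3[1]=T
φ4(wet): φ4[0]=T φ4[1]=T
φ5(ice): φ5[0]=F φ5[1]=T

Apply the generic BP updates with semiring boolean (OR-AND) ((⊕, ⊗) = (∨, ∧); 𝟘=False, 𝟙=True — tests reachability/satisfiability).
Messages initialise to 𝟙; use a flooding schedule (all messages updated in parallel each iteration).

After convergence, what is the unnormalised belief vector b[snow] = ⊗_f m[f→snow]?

b[snow] = [F, T]

init: all messages = 𝟙 over 2 values
r1 m[φ0→snow] = [T, T]
r1 m[φ0→wet] = [T, T]
r1 m[φ1→snow] = [F, T]
r1 m[φ1→fog] = [F, T]
r1 m[φ2→ice] = [T, T]
r1 m[φ2→wet] = [T, T]
r1 m[φ3→ice] = [F, T]
r1 m[φ4→wet] = [T, T]
r1 m[φ5→ice] = [F, T]
r1 m[snow→φ0] = [T, T]
r1 m[snow→φ1] = [T, T]
r1 m[ice→φ2] = [T, T]
r1 m[ice→φ3] = [T, T]
r1 m[ice→φ5] = [T, T]
r1 m[wet→φ0] = [T, T]
r1 m[wet→φ2] = [T, T]
r1 m[wet→φ4] = [T, T]
r1 m[fog→φ1] = [T, T]
r2 m[φ0→snow] = [T, T]
r2 m[φ0→wet] = [T, T]
r2 m[φ1→snow] = [F, T]
r2 m[φ1→fog] = [F, T]
r2 m[φ2→ice] = [T, T]
r2 m[φ2→wet] = [T, T]
r2 m[φ3→ice] = [F, T]
r2 m[φ4→wet] = [T, T]
r2 m[φ5→ice] = [F, T]
r2 m[snow→φ0] = [F, T]
r2 m[snow→φ1] = [T, T]
r2 m[ice→φ2] = [F, T]
r2 m[ice→φ3] = [F, T]
r2 m[ice→φ5] = [F, T]
r2 m[wet→φ0] = [T, T]
r2 m[wet→φ2] = [T, T]
r2 m[wet→φ4] = [T, T]
r2 m[fog→φ1] = [T, T]
r3 m[φ0→snow] = [T, T]
r3 m[φ0→wet] = [T, T]
r3 m[φ1→snow] = [F, T]
r3 m[φ1→fog] = [F, T]
r3 m[φ2→ice] = [T, T]
r3 m[φ2→wet] = [T, F]
r3 m[φ3→ice] = [F, T]
r3 m[φ4→wet] = [T, T]
r3 m[φ5→ice] = [F, T]
r3 m[snow→φ0] = [F, T]
r3 m[snow→φ1] = [T, T]
r3 m[ice→φ2] = [F, T]
r3 m[ice→φ3] = [F, T]
r3 m[ice→φ5] = [F, T]
r3 m[wet→φ0] = [T, T]
r3 m[wet→φ2] = [T, T]
r3 m[wet→φ4] = [T, T]
r3 m[fog→φ1] = [T, T]
r4 m[φ0→snow] = [T, T]
r4 m[φ0→wet] = [T, T]
r4 m[φ1→snow] = [F, T]
r4 m[φ1→fog] = [F, T]
r4 m[φ2→ice] = [T, T]
r4 m[φ2→wet] = [T, F]
r4 m[φ3→ice] = [F, T]
r4 m[φ4→wet] = [T, T]
r4 m[φ5→ice] = [F, T]
r4 m[snow→φ0] = [F, T]
r4 m[snow→φ1] = [T, T]
r4 m[ice→φ2] = [F, T]
r4 m[ice→φ3] = [F, T]
r4 m[ice→φ5] = [F, T]
r4 m[wet→φ0] = [T, F]
r4 m[wet→φ2] = [T, T]
r4 m[wet→φ4] = [T, F]
r4 m[fog→φ1] = [T, T]
r5 m[φ0→snow] = [T, T]
r5 m[φ0→wet] = [T, T]
r5 m[φ1→snow] = [F, T]
r5 m[φ1→fog] = [F, T]
r5 m[φ2→ice] = [T, T]
r5 m[φ2→wet] = [T, F]
r5 m[φ3→ice] = [F, T]
r5 m[φ4→wet] = [T, T]
r5 m[φ5→ice] = [F, T]
r5 m[snow→φ0] = [F, T]
r5 m[snow→φ1] = [T, T]
r5 m[ice→φ2] = [F, T]
r5 m[ice→φ3] = [F, T]
r5 m[ice→φ5] = [F, T]
r5 m[wet→φ0] = [T, F]
r5 m[wet→φ2] = [T, T]
r5 m[wet→φ4] = [T, F]
r5 m[fog→φ1] = [T, T]
fixed point reached at round 5
b[snow] = ⊗ incoming = [F, T]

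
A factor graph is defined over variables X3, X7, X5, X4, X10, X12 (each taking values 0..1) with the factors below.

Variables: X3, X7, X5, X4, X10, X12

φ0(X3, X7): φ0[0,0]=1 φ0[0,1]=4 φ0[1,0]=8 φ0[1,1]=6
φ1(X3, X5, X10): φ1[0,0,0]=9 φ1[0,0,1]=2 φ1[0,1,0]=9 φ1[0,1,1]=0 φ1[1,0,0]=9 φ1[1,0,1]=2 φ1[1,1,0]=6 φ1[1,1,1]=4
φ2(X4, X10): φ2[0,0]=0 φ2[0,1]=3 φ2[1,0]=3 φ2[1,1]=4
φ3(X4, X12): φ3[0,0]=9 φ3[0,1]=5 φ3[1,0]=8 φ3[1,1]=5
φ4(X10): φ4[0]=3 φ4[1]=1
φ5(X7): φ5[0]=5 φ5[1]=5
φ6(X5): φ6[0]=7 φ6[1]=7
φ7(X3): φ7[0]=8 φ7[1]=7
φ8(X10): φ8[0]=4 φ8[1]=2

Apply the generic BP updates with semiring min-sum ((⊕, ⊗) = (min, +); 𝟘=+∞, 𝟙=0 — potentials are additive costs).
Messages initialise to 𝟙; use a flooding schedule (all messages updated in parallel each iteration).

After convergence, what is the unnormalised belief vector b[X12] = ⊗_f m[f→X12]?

b[X12] = [36, 32]

init: all messages = 𝟙 over 2 values
r1 m[φ0→X3] = [1, 6]
r1 m[φ0→X7] = [1, 4]
r1 m[φ1→X3] = [0, 2]
r1 m[φ1→X5] = [2, 0]
r1 m[φ1→X10] = [6, 0]
r1 m[φ2→X4] = [0, 3]
r1 m[φ2→X10] = [0, 3]
r1 m[φ3→X4] = [5, 5]
r1 m[φ3→X12] = [8, 5]
r1 m[φ4→X10] = [3, 1]
r1 m[φ5→X7] = [5, 5]
r1 m[φ6→X5] = [7, 7]
r1 m[φ7→X3] = [8, 7]
r1 m[φ8→X10] = [4, 2]
r1 m[X3→φ0] = [0, 0]
r1 m[X3→φ1] = [0, 0]
r1 m[X3→φ7] = [0, 0]
r1 m[X7→φ0] = [0, 0]
r1 m[X7→φ5] = [0, 0]
r1 m[X5→φ1] = [0, 0]
r1 m[X5→φ6] = [0, 0]
r1 m[X4→φ2] = [0, 0]
r1 m[X4→φ3] = [0, 0]
r1 m[X10→φ1] = [0, 0]
r1 m[X10→φ2] = [0, 0]
r1 m[X10→φ4] = [0, 0]
r1 m[X10→φ8] = [0, 0]
r1 m[X12→φ3] = [0, 0]
r2 m[φ0→X3] = [1, 6]
r2 m[φ0→X7] = [1, 4]
r2 m[φ1→X3] = [0, 2]
r2 m[φ1→X5] = [2, 0]
r2 m[φ1→X10] = [6, 0]
r2 m[φ2→X4] = [0, 3]
r2 m[φ2→X10] = [0, 3]
r2 m[φ3→X4] = [5, 5]
r2 m[φ3→X12] = [8, 5]
r2 m[φ4→X10] = [3, 1]
r2 m[φ5→X7] = [5, 5]
r2 m[φ6→X5] = [7, 7]
r2 m[φ7→X3] = [8, 7]
r2 m[φ8→X10] = [4, 2]
r2 m[X3→φ0] = [8, 9]
r2 m[X3→φ1] = [9, 13]
r2 m[X3→φ7] = [1, 8]
r2 m[X7→φ0] = [5, 5]
r2 m[X7→φ5] = [1, 4]
r2 m[X5→φ1] = [7, 7]
r2 m[X5→φ6] = [2, 0]
r2 m[X4→φ2] = [5, 5]
r2 m[X4→φ3] = [0, 3]
r2 m[X10→φ1] = [7, 6]
r2 m[X10→φ2] = [13, 3]
r2 m[X10→φ4] = [10, 5]
r2 m[X10→φ8] = [9, 4]
r2 m[X12→φ3] = [0, 0]
r3 m[φ0→X3] = [6, 11]
r3 m[φ0→X7] = [9, 12]
r3 m[φ1→X3] = [13, 15]
r3 m[φ1→X5] = [17, 15]
r3 m[φ1→X10] = [25, 16]
r3 m[φ2→X4] = [6, 7]
r3 m[φ2→X10] = [5, 8]
r3 m[φ3→X4] = [5, 5]
r3 m[φ3→X12] = [9, 5]
r3 m[φ4→X10] = [3, 1]
r3 m[φ5→X7] = [5, 5]
r3 m[φ6→X5] = [7, 7]
r3 m[φ7→X3] = [8, 7]
r3 m[φ8→X10] = [4, 2]
r3 m[X3→φ0] = [8, 9]
r3 m[X3→φ1] = [9, 13]
r3 m[X3→φ7] = [1, 8]
r3 m[X7→φ0] = [5, 5]
r3 m[X7→φ5] = [1, 4]
r3 m[X5→φ1] = [7, 7]
r3 m[X5→φ6] = [2, 0]
r3 m[X4→φ2] = [5, 5]
r3 m[X4→φ3] = [0, 3]
r3 m[X10→φ1] = [7, 6]
r3 m[X10→φ2] = [13, 3]
r3 m[X10→φ4] = [10, 5]
r3 m[X10→φ8] = [9, 4]
r3 m[X12→φ3] = [0, 0]
r4 m[φ0→X3] = [6, 11]
r4 m[φ0→X7] = [9, 12]
r4 m[φ1→X3] = [13, 15]
r4 m[φ1→X5] = [17, 15]
r4 m[φ1→X10] = [25, 16]
r4 m[φ2→X4] = [6, 7]
r4 m[φ2→X10] = [5, 8]
r4 m[φ3→X4] = [5, 5]
r4 m[φ3→X12] = [9, 5]
r4 m[φ4→X10] = [3, 1]
r4 m[φ5→X7] = [5, 5]
r4 m[φ6→X5] = [7, 7]
r4 m[φ7→X3] = [8, 7]
r4 m[φ8→X10] = [4, 2]
r4 m[X3→φ0] = [21, 22]
r4 m[X3→φ1] = [14, 18]
r4 m[X3→φ7] = [19, 26]
r4 m[X7→φ0] = [5, 5]
r4 m[X7→φ5] = [9, 12]
r4 m[X5→φ1] = [7, 7]
r4 m[X5→φ6] = [17, 15]
r4 m[X4→φ2] = [5, 5]
r4 m[X4→φ3] = [6, 7]
r4 m[X10→φ1] = [12, 11]
r4 m[X10→φ2] = [32, 19]
r4 m[X10→φ4] = [34, 26]
r4 m[X10→φ8] = [33, 25]
r4 m[X12→φ3] = [0, 0]
r5 m[φ0→X3] = [6, 11]
r5 m[φ0→X7] = [22, 25]
r5 m[φ1→X3] = [18, 20]
r5 m[φ1→X5] = [27, 25]
r5 m[φ1→X10] = [30, 21]
r5 m[φ2→X4] = [22, 23]
r5 m[φ2→X10] = [5, 8]
r5 m[φ3→X4] = [5, 5]
r5 m[φ3→X12] = [15, 11]
r5 m[φ4→X10] = [3, 1]
r5 m[φ5→X7] = [5, 5]
r5 m[φ6→X5] = [7, 7]
r5 m[φ7→X3] = [8, 7]
r5 m[φ8→X10] = [4, 2]
r5 m[X3→φ0] = [21, 22]
r5 m[X3→φ1] = [14, 18]
r5 m[X3→φ7] = [19, 26]
r5 m[X7→φ0] = [5, 5]
r5 m[X7→φ5] = [9, 12]
r5 m[X5→φ1] = [7, 7]
r5 m[X5→φ6] = [17, 15]
r5 m[X4→φ2] = [5, 5]
r5 m[X4→φ3] = [6, 7]
r5 m[X10→φ1] = [12, 11]
r5 m[X10→φ2] = [32, 19]
r5 m[X10→φ4] = [34, 26]
r5 m[X10→φ8] = [33, 25]
r5 m[X12→φ3] = [0, 0]
r6 m[φ0→X3] = [6, 11]
r6 m[φ0→X7] = [22, 25]
r6 m[φ1→X3] = [18, 20]
r6 m[φ1→X5] = [27, 25]
r6 m[φ1→X10] = [30, 21]
r6 m[φ2→X4] = [22, 23]
r6 m[φ2→X10] = [5, 8]
r6 m[φ3→X4] = [5, 5]
r6 m[φ3→X12] = [15, 11]
r6 m[φ4→X10] = [3, 1]
r6 m[φ5→X7] = [5, 5]
r6 m[φ6→X5] = [7, 7]
r6 m[φ7→X3] = [8, 7]
r6 m[φ8→X10] = [4, 2]
r6 m[X3→φ0] = [26, 27]
r6 m[X3→φ1] = [14, 18]
r6 m[X3→φ7] = [24, 31]
r6 m[X7→φ0] = [5, 5]
r6 m[X7→φ5] = [22, 25]
r6 m[X5→φ1] = [7, 7]
r6 m[X5→φ6] = [27, 25]
r6 m[X4→φ2] = [5, 5]
r6 m[X4→φ3] = [22, 23]
r6 m[X10→φ1] = [12, 11]
r6 m[X10→φ2] = [37, 24]
r6 m[X10→φ4] = [39, 31]
r6 m[X10→φ8] = [38, 30]
r6 m[X12→φ3] = [0, 0]
r7 m[φ0→X3] = [6, 11]
r7 m[φ0→X7] = [27, 30]
r7 m[φ1→X3] = [18, 20]
r7 m[φ1→X5] = [27, 25]
r7 m[φ1→X10] = [30, 21]
r7 m[φ2→X4] = [27, 28]
r7 m[φ2→X10] = [5, 8]
r7 m[φ3→X4] = [5, 5]
r7 m[φ3→X12] = [31, 27]
r7 m[φ4→X10] = [3, 1]
r7 m[φ5→X7] = [5, 5]
r7 m[φ6→X5] = [7, 7]
r7 m[φ7→X3] = [8, 7]
r7 m[φ8→X10] = [4, 2]
r7 m[X3→φ0] = [26, 27]
r7 m[X3→φ1] = [14, 18]
r7 m[X3→φ7] = [24, 31]
r7 m[X7→φ0] = [5, 5]
r7 m[X7→φ5] = [22, 25]
r7 m[X5→φ1] = [7, 7]
r7 m[X5→φ6] = [27, 25]
r7 m[X4→φ2] = [5, 5]
r7 m[X4→φ3] = [22, 23]
r7 m[X10→φ1] = [12, 11]
r7 m[X10→φ2] = [37, 24]
r7 m[X10→φ4] = [39, 31]
r7 m[X10→φ8] = [38, 30]
r7 m[X12→φ3] = [0, 0]
r8 m[φ0→X3] = [6, 11]
r8 m[φ0→X7] = [27, 30]
r8 m[φ1→X3] = [18, 20]
r8 m[φ1→X5] = [27, 25]
r8 m[φ1→X10] = [30, 21]
r8 m[φ2→X4] = [27, 28]
r8 m[φ2→X10] = [5, 8]
r8 m[φ3→X4] = [5, 5]
r8 m[φ3→X12] = [31, 27]
r8 m[φ4→X10] = [3, 1]
r8 m[φ5→X7] = [5, 5]
r8 m[φ6→X5] = [7, 7]
r8 m[φ7→X3] = [8, 7]
r8 m[φ8→X10] = [4, 2]
r8 m[X3→φ0] = [26, 27]
r8 m[X3→φ1] = [14, 18]
r8 m[X3→φ7] = [24, 31]
r8 m[X7→φ0] = [5, 5]
r8 m[X7→φ5] = [27, 30]
r8 m[X5→φ1] = [7, 7]
r8 m[X5→φ6] = [27, 25]
r8 m[X4→φ2] = [5, 5]
r8 m[X4→φ3] = [27, 28]
r8 m[X10→φ1] = [12, 11]
r8 m[X10→φ2] = [37, 24]
r8 m[X10→φ4] = [39, 31]
r8 m[X10→φ8] = [38, 30]
r8 m[X12→φ3] = [0, 0]
r9 m[φ0→X3] = [6, 11]
r9 m[φ0→X7] = [27, 30]
r9 m[φ1→X3] = [18, 20]
r9 m[φ1→X5] = [27, 25]
r9 m[φ1→X10] = [30, 21]
r9 m[φ2→X4] = [27, 28]
r9 m[φ2→X10] = [5, 8]
r9 m[φ3→X4] = [5, 5]
r9 m[φ3→X12] = [36, 32]
r9 m[φ4→X10] = [3, 1]
r9 m[φ5→X7] = [5, 5]
r9 m[φ6→X5] = [7, 7]
r9 m[φ7→X3] = [8, 7]
r9 m[φ8→X10] = [4, 2]
r9 m[X3→φ0] = [26, 27]
r9 m[X3→φ1] = [14, 18]
r9 m[X3→φ7] = [24, 31]
r9 m[X7→φ0] = [5, 5]
r9 m[X7→φ5] = [27, 30]
r9 m[X5→φ1] = [7, 7]
r9 m[X5→φ6] = [27, 25]
r9 m[X4→φ2] = [5, 5]
r9 m[X4→φ3] = [27, 28]
r9 m[X10→φ1] = [12, 11]
r9 m[X10→φ2] = [37, 24]
r9 m[X10→φ4] = [39, 31]
r9 m[X10→φ8] = [38, 30]
r9 m[X12→φ3] = [0, 0]
r10 m[φ0→X3] = [6, 11]
r10 m[φ0→X7] = [27, 30]
r10 m[φ1→X3] = [18, 20]
r10 m[φ1→X5] = [27, 25]
r10 m[φ1→X10] = [30, 21]
r10 m[φ2→X4] = [27, 28]
r10 m[φ2→X10] = [5, 8]
r10 m[φ3→X4] = [5, 5]
r10 m[φ3→X12] = [36, 32]
r10 m[φ4→X10] = [3, 1]
r10 m[φ5→X7] = [5, 5]
r10 m[φ6→X5] = [7, 7]
r10 m[φ7→X3] = [8, 7]
r10 m[φ8→X10] = [4, 2]
r10 m[X3→φ0] = [26, 27]
r10 m[X3→φ1] = [14, 18]
r10 m[X3→φ7] = [24, 31]
r10 m[X7→φ0] = [5, 5]
r10 m[X7→φ5] = [27, 30]
r10 m[X5→φ1] = [7, 7]
r10 m[X5→φ6] = [27, 25]
r10 m[X4→φ2] = [5, 5]
r10 m[X4→φ3] = [27, 28]
r10 m[X10→φ1] = [12, 11]
r10 m[X10→φ2] = [37, 24]
r10 m[X10→φ4] = [39, 31]
r10 m[X10→φ8] = [38, 30]
r10 m[X12→φ3] = [0, 0]
fixed point reached at round 10
b[X12] = ⊗ incoming = [36, 32]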